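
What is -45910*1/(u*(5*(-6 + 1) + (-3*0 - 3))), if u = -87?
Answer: -22955/1218 ≈ -18.846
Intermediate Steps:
-45910*1/(u*(5*(-6 + 1) + (-3*0 - 3))) = -45910*(-1/(87*(5*(-6 + 1) + (-3*0 - 3)))) = -45910*(-1/(87*(5*(-5) + (0 - 3)))) = -45910*(-1/(87*(-25 - 3))) = -45910/((-28*(-87))) = -45910/2436 = -45910*1/2436 = -22955/1218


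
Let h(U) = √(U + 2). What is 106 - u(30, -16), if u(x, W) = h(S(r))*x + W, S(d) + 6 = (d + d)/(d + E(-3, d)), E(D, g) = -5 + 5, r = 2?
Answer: 122 - 30*I*√2 ≈ 122.0 - 42.426*I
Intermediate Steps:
E(D, g) = 0
S(d) = -4 (S(d) = -6 + (d + d)/(d + 0) = -6 + (2*d)/d = -6 + 2 = -4)
h(U) = √(2 + U)
u(x, W) = W + I*x*√2 (u(x, W) = √(2 - 4)*x + W = √(-2)*x + W = (I*√2)*x + W = I*x*√2 + W = W + I*x*√2)
106 - u(30, -16) = 106 - (-16 + I*30*√2) = 106 - (-16 + 30*I*√2) = 106 + (16 - 30*I*√2) = 122 - 30*I*√2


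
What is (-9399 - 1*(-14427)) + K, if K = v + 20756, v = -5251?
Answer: 20533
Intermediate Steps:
K = 15505 (K = -5251 + 20756 = 15505)
(-9399 - 1*(-14427)) + K = (-9399 - 1*(-14427)) + 15505 = (-9399 + 14427) + 15505 = 5028 + 15505 = 20533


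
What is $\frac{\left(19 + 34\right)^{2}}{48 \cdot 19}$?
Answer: $\frac{2809}{912} \approx 3.08$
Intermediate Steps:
$\frac{\left(19 + 34\right)^{2}}{48 \cdot 19} = \frac{53^{2}}{912} = 2809 \cdot \frac{1}{912} = \frac{2809}{912}$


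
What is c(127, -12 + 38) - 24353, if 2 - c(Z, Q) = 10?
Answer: -24361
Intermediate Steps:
c(Z, Q) = -8 (c(Z, Q) = 2 - 1*10 = 2 - 10 = -8)
c(127, -12 + 38) - 24353 = -8 - 24353 = -24361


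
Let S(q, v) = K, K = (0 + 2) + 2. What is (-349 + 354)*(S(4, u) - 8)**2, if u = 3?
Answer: 80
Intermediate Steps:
K = 4 (K = 2 + 2 = 4)
S(q, v) = 4
(-349 + 354)*(S(4, u) - 8)**2 = (-349 + 354)*(4 - 8)**2 = 5*(-4)**2 = 5*16 = 80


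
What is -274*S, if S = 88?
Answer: -24112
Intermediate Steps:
-274*S = -274*88 = -24112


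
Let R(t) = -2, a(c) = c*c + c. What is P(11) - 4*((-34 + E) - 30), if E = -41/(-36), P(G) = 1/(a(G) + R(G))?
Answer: 294199/1170 ≈ 251.45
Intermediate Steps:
a(c) = c + c**2 (a(c) = c**2 + c = c + c**2)
P(G) = 1/(-2 + G*(1 + G)) (P(G) = 1/(G*(1 + G) - 2) = 1/(-2 + G*(1 + G)))
E = 41/36 (E = -41*(-1/36) = 41/36 ≈ 1.1389)
P(11) - 4*((-34 + E) - 30) = 1/(-2 + 11*(1 + 11)) - 4*((-34 + 41/36) - 30) = 1/(-2 + 11*12) - 4*(-1183/36 - 30) = 1/(-2 + 132) - 4*(-2263/36) = 1/130 + 2263/9 = 294199/1170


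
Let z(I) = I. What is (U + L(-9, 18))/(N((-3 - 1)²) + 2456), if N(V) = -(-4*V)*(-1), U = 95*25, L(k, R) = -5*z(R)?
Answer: 2285/2392 ≈ 0.95527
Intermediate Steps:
L(k, R) = -5*R
U = 2375
N(V) = -4*V
(U + L(-9, 18))/(N((-3 - 1)²) + 2456) = (2375 - 5*18)/(-4*(-3 - 1)² + 2456) = (2375 - 90)/(-4*(-4)² + 2456) = 2285/(-4*16 + 2456) = 2285/(-64 + 2456) = 2285/2392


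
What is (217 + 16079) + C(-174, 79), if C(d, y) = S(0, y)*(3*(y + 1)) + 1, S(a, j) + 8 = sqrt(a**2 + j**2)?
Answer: 33337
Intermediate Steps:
S(a, j) = -8 + sqrt(a**2 + j**2)
C(d, y) = 1 + (-8 + sqrt(y**2))*(3 + 3*y) (C(d, y) = (-8 + sqrt(0**2 + y**2))*(3*(y + 1)) + 1 = (-8 + sqrt(0 + y**2))*(3*(1 + y)) + 1 = (-8 + sqrt(y**2))*(3 + 3*y) + 1 = 1 + (-8 + sqrt(y**2))*(3 + 3*y))
(217 + 16079) + C(-174, 79) = (217 + 16079) + (-23 + 3*sqrt(79**2) + 3*79*(-8 + sqrt(79**2))) = 16296 + (-23 + 3*sqrt(6241) + 3*79*(-8 + sqrt(6241))) = 16296 + (-23 + 3*79 + 3*79*(-8 + 79)) = 16296 + (-23 + 237 + 3*79*71) = 16296 + (-23 + 237 + 16827) = 16296 + 17041 = 33337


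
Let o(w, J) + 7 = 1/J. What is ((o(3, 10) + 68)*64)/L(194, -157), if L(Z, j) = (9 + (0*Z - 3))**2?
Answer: 4888/45 ≈ 108.62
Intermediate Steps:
o(w, J) = -7 + 1/J
L(Z, j) = 36 (L(Z, j) = (9 + (0 - 3))**2 = (9 - 3)**2 = 6**2 = 36)
((o(3, 10) + 68)*64)/L(194, -157) = (((-7 + 1/10) + 68)*64)/36 = (((-7 + 1/10) + 68)*64)*(1/36) = ((-69/10 + 68)*64)*(1/36) = ((611/10)*64)*(1/36) = (19552/5)*(1/36) = 4888/45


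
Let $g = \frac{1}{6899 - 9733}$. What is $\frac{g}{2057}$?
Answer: $- \frac{1}{5829538} \approx -1.7154 \cdot 10^{-7}$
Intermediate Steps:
$g = - \frac{1}{2834}$ ($g = \frac{1}{-2834} = - \frac{1}{2834} \approx -0.00035286$)
$\frac{g}{2057} = - \frac{1}{2834 \cdot 2057} = \left(- \frac{1}{2834}\right) \frac{1}{2057} = - \frac{1}{5829538}$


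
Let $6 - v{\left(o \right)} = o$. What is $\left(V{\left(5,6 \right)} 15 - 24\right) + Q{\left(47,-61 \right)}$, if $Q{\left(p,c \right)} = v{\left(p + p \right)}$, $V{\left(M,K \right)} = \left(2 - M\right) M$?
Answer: $-337$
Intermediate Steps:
$v{\left(o \right)} = 6 - o$
$V{\left(M,K \right)} = M \left(2 - M\right)$
$Q{\left(p,c \right)} = 6 - 2 p$ ($Q{\left(p,c \right)} = 6 - \left(p + p\right) = 6 - 2 p$)
$\left(V{\left(5,6 \right)} 15 - 24\right) + Q{\left(47,-61 \right)} = \left(5 \left(2 - 5\right) 15 - 24\right) + \left(6 - 94\right) = \left(5 \left(-3\right) 15 - 24\right) - 88 = \left(\left(-15\right) 15 - 24\right) - 88 = \left(-225 - 24\right) - 88 = -249 - 88 = -337$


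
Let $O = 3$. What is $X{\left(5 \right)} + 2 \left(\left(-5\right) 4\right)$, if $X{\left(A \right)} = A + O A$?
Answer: $-20$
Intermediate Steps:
$X{\left(A \right)} = 4 A$ ($X{\left(A \right)} = A + 3 A = 4 A$)
$X{\left(5 \right)} + 2 \left(\left(-5\right) 4\right) = 4 \cdot 5 + 2 \left(\left(-5\right) 4\right) = 20 + 2 \left(-20\right) = 20 - 40 = -20$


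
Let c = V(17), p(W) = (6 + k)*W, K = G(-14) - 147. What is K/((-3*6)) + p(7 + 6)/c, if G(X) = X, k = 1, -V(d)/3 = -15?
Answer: 329/30 ≈ 10.967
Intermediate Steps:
V(d) = 45 (V(d) = -3*(-15) = 45)
K = -161 (K = -14 - 147 = -161)
p(W) = 7*W (p(W) = (6 + 1)*W = 7*W)
c = 45
K/((-3*6)) + p(7 + 6)/c = -161/((-3*6)) + (7*(7 + 6))/45 = -161/(-18) + (7*13)*(1/45) = -161*(-1/18) + 91*(1/45) = 161/18 + 91/45 = 329/30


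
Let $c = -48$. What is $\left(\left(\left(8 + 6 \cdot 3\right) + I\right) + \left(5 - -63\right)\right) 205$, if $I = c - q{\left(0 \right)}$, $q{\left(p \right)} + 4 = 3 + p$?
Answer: $9635$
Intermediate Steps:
$q{\left(p \right)} = -1 + p$ ($q{\left(p \right)} = -4 + \left(3 + p\right) = -1 + p$)
$I = -47$ ($I = -48 - \left(-1 + 0\right) = -48 - -1 = -48 + 1 = -47$)
$\left(\left(\left(8 + 6 \cdot 3\right) + I\right) + \left(5 - -63\right)\right) 205 = \left(\left(\left(8 + 6 \cdot 3\right) - 47\right) + \left(5 - -63\right)\right) 205 = \left(\left(\left(8 + 18\right) - 47\right) + \left(5 + 63\right)\right) 205 = \left(\left(26 - 47\right) + 68\right) 205 = \left(-21 + 68\right) 205 = 47 \cdot 205 = 9635$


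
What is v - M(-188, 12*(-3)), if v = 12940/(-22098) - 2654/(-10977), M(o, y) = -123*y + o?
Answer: -57143284296/13476097 ≈ -4240.3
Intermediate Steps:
M(o, y) = o - 123*y
v = -4633016/13476097 (v = 12940*(-1/22098) - 2654*(-1/10977) = -6470/11049 + 2654/10977 = -4633016/13476097 ≈ -0.34380)
v - M(-188, 12*(-3)) = -4633016/13476097 - (-188 - 1476*(-3)) = -4633016/13476097 - (-188 - 123*(-36)) = -4633016/13476097 - (-188 + 4428) = -4633016/13476097 - 1*4240 = -4633016/13476097 - 4240 = -57143284296/13476097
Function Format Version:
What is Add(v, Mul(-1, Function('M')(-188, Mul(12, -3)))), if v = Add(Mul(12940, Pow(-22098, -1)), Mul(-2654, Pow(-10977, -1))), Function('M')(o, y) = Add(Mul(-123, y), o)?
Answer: Rational(-57143284296, 13476097) ≈ -4240.3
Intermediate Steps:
Function('M')(o, y) = Add(o, Mul(-123, y))
v = Rational(-4633016, 13476097) (v = Add(Mul(12940, Rational(-1, 22098)), Mul(-2654, Rational(-1, 10977))) = Add(Rational(-6470, 11049), Rational(2654, 10977)) = Rational(-4633016, 13476097) ≈ -0.34380)
Add(v, Mul(-1, Function('M')(-188, Mul(12, -3)))) = Add(Rational(-4633016, 13476097), Mul(-1, Add(-188, Mul(-123, Mul(12, -3))))) = Add(Rational(-4633016, 13476097), Mul(-1, Add(-188, Mul(-123, -36)))) = Add(Rational(-4633016, 13476097), Mul(-1, Add(-188, 4428))) = Add(Rational(-4633016, 13476097), Mul(-1, 4240)) = Add(Rational(-4633016, 13476097), -4240) = Rational(-57143284296, 13476097)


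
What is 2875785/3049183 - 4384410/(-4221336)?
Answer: 4251420530965/2145270994748 ≈ 1.9818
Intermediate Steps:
2875785/3049183 - 4384410/(-4221336) = 2875785*(1/3049183) - 4384410*(-1/4221336) = 2875785/3049183 + 730735/703556 = 4251420530965/2145270994748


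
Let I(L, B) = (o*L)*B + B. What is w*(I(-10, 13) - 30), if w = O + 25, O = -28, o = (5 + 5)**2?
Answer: 39051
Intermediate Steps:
o = 100 (o = 10**2 = 100)
I(L, B) = B + 100*B*L (I(L, B) = (100*L)*B + B = 100*B*L + B = B + 100*B*L)
w = -3 (w = -28 + 25 = -3)
w*(I(-10, 13) - 30) = -3*(13*(1 + 100*(-10)) - 30) = -3*(13*(1 - 1000) - 30) = -3*(13*(-999) - 30) = -3*(-12987 - 30) = -3*(-13017) = 39051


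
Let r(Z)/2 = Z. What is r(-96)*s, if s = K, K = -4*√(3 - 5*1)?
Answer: 768*I*√2 ≈ 1086.1*I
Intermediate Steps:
r(Z) = 2*Z
K = -4*I*√2 (K = -4*√(3 - 5) = -4*I*√2 ≈ -5.6569*I)
s = -4*I*√2 ≈ -5.6569*I
r(-96)*s = (2*(-96))*(-4*I*√2) = -(-768)*I*√2 = 768*I*√2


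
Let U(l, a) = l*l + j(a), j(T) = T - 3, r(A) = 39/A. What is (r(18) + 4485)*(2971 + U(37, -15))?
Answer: 58180603/3 ≈ 1.9394e+7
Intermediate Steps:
j(T) = -3 + T
U(l, a) = -3 + a + l**2 (U(l, a) = l*l + (-3 + a) = l**2 + (-3 + a) = -3 + a + l**2)
(r(18) + 4485)*(2971 + U(37, -15)) = (39/18 + 4485)*(2971 + (-3 - 15 + 37**2)) = (39*(1/18) + 4485)*(2971 + (-3 - 15 + 1369)) = (13/6 + 4485)*(2971 + 1351) = (26923/6)*4322 = 58180603/3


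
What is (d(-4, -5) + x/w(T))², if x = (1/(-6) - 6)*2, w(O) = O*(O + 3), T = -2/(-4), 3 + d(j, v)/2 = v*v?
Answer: 602176/441 ≈ 1365.5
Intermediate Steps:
d(j, v) = -6 + 2*v² (d(j, v) = -6 + 2*(v*v) = -6 + 2*v²)
T = ½ (T = -2*(-¼) = ½ ≈ 0.50000)
w(O) = O*(3 + O)
x = -37/3 (x = (-⅙ - 6)*2 = -37/6*2 = -37/3 ≈ -12.333)
(d(-4, -5) + x/w(T))² = ((-6 + 2*(-5)²) - 37*2/(3 + ½)/3)² = ((-6 + 2*25) - 37/(3*((½)*(7/2))))² = ((-6 + 50) - 37/(3*7/4))² = (44 - 37/3*4/7)² = (44 - 148/21)² = (776/21)² = 602176/441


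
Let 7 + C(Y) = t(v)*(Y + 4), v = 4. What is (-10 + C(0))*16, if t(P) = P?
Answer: -16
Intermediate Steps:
C(Y) = 9 + 4*Y (C(Y) = -7 + 4*(Y + 4) = -7 + 4*(4 + Y) = -7 + (16 + 4*Y) = 9 + 4*Y)
(-10 + C(0))*16 = (-10 + (9 + 4*0))*16 = (-10 + (9 + 0))*16 = (-10 + 9)*16 = -1*16 = -16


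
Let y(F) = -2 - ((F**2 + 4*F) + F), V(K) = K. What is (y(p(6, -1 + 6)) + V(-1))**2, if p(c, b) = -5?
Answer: 9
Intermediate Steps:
y(F) = -2 - F**2 - 5*F (y(F) = -2 - (F**2 + 5*F) = -2 + (-F**2 - 5*F) = -2 - F**2 - 5*F)
(y(p(6, -1 + 6)) + V(-1))**2 = ((-2 - 1*(-5)**2 - 5*(-5)) - 1)**2 = ((-2 - 1*25 + 25) - 1)**2 = ((-2 - 25 + 25) - 1)**2 = (-2 - 1)**2 = (-3)**2 = 9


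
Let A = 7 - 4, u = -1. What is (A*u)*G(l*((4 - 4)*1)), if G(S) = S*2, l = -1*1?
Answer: 0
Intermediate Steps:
l = -1
A = 3
G(S) = 2*S
(A*u)*G(l*((4 - 4)*1)) = (3*(-1))*(2*(-(4 - 4))) = -6*(-0) = -6*(-1*0) = -6*0 = -3*0 = 0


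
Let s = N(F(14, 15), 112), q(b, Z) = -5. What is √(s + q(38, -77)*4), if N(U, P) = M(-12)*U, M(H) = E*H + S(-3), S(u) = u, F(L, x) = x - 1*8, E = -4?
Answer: √295 ≈ 17.176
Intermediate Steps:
F(L, x) = -8 + x (F(L, x) = x - 8 = -8 + x)
M(H) = -3 - 4*H (M(H) = -4*H - 3 = -3 - 4*H)
N(U, P) = 45*U (N(U, P) = (-3 - 4*(-12))*U = (-3 + 48)*U = 45*U)
s = 315 (s = 45*(-8 + 15) = 45*7 = 315)
√(s + q(38, -77)*4) = √(315 - 5*4) = √(315 - 20) = √295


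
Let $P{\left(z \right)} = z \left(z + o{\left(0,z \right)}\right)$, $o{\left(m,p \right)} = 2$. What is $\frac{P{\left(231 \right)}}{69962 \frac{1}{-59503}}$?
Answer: $- \frac{3202629969}{69962} \approx -45777.0$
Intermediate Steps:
$P{\left(z \right)} = z \left(2 + z\right)$ ($P{\left(z \right)} = z \left(z + 2\right) = z \left(2 + z\right)$)
$\frac{P{\left(231 \right)}}{69962 \frac{1}{-59503}} = \frac{231 \left(2 + 231\right)}{69962 \frac{1}{-59503}} = \frac{231 \cdot 233}{69962 \left(- \frac{1}{59503}\right)} = \frac{53823}{- \frac{69962}{59503}} = 53823 \left(- \frac{59503}{69962}\right) = - \frac{3202629969}{69962}$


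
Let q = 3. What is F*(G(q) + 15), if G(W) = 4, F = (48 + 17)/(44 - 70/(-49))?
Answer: 8645/318 ≈ 27.186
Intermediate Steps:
F = 455/318 (F = 65/(44 - 70*(-1/49)) = 65/(44 + 10/7) = 65/(318/7) = 65*(7/318) = 455/318 ≈ 1.4308)
F*(G(q) + 15) = 455*(4 + 15)/318 = (455/318)*19 = 8645/318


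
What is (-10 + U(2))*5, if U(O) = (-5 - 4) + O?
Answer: -85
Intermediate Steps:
U(O) = -9 + O
(-10 + U(2))*5 = (-10 + (-9 + 2))*5 = (-10 - 7)*5 = -17*5 = -85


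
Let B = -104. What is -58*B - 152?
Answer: 5880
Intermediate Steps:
-58*B - 152 = -58*(-104) - 152 = 6032 - 152 = 5880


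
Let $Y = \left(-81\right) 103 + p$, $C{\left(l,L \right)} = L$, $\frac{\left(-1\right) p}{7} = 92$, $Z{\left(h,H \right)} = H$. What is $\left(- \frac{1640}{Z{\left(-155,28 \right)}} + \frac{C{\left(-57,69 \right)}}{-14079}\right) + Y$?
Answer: $- \frac{297156228}{32851} \approx -9045.6$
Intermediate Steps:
$p = -644$ ($p = \left(-7\right) 92 = -644$)
$Y = -8987$ ($Y = \left(-81\right) 103 - 644 = -8343 - 644 = -8987$)
$\left(- \frac{1640}{Z{\left(-155,28 \right)}} + \frac{C{\left(-57,69 \right)}}{-14079}\right) + Y = \left(- \frac{1640}{28} + \frac{69}{-14079}\right) - 8987 = \left(\left(-1640\right) \frac{1}{28} + 69 \left(- \frac{1}{14079}\right)\right) - 8987 = \left(- \frac{410}{7} - \frac{23}{4693}\right) - 8987 = - \frac{1924291}{32851} - 8987 = - \frac{297156228}{32851}$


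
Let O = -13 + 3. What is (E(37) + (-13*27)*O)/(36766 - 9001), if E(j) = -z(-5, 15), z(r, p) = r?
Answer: 703/5553 ≈ 0.12660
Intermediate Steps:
O = -10
E(j) = 5 (E(j) = -1*(-5) = 5)
(E(37) + (-13*27)*O)/(36766 - 9001) = (5 - 13*27*(-10))/(36766 - 9001) = (5 - 351*(-10))/27765 = (5 + 3510)*(1/27765) = 3515*(1/27765) = 703/5553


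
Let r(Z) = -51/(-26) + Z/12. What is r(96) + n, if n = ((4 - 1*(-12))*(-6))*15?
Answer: -37181/26 ≈ -1430.0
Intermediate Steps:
r(Z) = 51/26 + Z/12 (r(Z) = -51*(-1/26) + Z*(1/12) = 51/26 + Z/12)
n = -1440 (n = ((4 + 12)*(-6))*15 = (16*(-6))*15 = -96*15 = -1440)
r(96) + n = (51/26 + (1/12)*96) - 1440 = (51/26 + 8) - 1440 = 259/26 - 1440 = -37181/26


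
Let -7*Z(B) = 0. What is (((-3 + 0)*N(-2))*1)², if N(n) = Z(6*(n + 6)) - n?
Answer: 36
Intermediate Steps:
Z(B) = 0 (Z(B) = -⅐*0 = 0)
N(n) = -n (N(n) = 0 - n = -n)
(((-3 + 0)*N(-2))*1)² = (((-3 + 0)*(-1*(-2)))*1)² = (-3*2*1)² = (-6*1)² = (-6)² = 36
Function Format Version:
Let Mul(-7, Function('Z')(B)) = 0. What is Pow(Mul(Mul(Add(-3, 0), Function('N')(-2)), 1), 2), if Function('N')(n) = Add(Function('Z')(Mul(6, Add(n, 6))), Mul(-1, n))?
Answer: 36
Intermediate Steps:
Function('Z')(B) = 0 (Function('Z')(B) = Mul(Rational(-1, 7), 0) = 0)
Function('N')(n) = Mul(-1, n) (Function('N')(n) = Add(0, Mul(-1, n)) = Mul(-1, n))
Pow(Mul(Mul(Add(-3, 0), Function('N')(-2)), 1), 2) = Pow(Mul(Mul(Add(-3, 0), Mul(-1, -2)), 1), 2) = Pow(Mul(Mul(-3, 2), 1), 2) = Pow(Mul(-6, 1), 2) = Pow(-6, 2) = 36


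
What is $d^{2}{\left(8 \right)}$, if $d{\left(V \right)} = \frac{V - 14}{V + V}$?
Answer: $\frac{9}{64} \approx 0.14063$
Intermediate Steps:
$d{\left(V \right)} = \frac{-14 + V}{2 V}$
$d^{2}{\left(8 \right)} = \left(\frac{-14 + 8}{2 \cdot 8}\right)^{2} = \left(\frac{1}{2} \cdot \frac{1}{8} \left(-6\right)\right)^{2} = \left(- \frac{3}{8}\right)^{2} = \frac{9}{64}$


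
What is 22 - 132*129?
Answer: -17006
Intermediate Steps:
22 - 132*129 = 22 - 17028 = -17006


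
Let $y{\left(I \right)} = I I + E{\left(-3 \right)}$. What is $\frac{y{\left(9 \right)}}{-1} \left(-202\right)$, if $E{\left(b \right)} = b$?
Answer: $15756$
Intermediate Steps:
$y{\left(I \right)} = -3 + I^{2}$ ($y{\left(I \right)} = I I - 3 = I^{2} - 3 = -3 + I^{2}$)
$\frac{y{\left(9 \right)}}{-1} \left(-202\right) = \frac{-3 + 9^{2}}{-1} \left(-202\right) = - (-3 + 81) \left(-202\right) = \left(-1\right) 78 \left(-202\right) = \left(-78\right) \left(-202\right) = 15756$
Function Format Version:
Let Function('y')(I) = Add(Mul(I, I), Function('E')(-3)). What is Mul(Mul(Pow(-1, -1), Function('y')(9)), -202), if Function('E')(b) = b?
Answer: 15756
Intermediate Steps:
Function('y')(I) = Add(-3, Pow(I, 2)) (Function('y')(I) = Add(Mul(I, I), -3) = Add(Pow(I, 2), -3) = Add(-3, Pow(I, 2)))
Mul(Mul(Pow(-1, -1), Function('y')(9)), -202) = Mul(Mul(Pow(-1, -1), Add(-3, Pow(9, 2))), -202) = Mul(Mul(-1, Add(-3, 81)), -202) = Mul(Mul(-1, 78), -202) = Mul(-78, -202) = 15756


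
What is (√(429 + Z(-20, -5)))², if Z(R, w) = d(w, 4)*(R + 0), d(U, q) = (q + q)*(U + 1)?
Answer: 1069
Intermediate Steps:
d(U, q) = 2*q*(1 + U) (d(U, q) = (2*q)*(1 + U) = 2*q*(1 + U))
Z(R, w) = R*(8 + 8*w) (Z(R, w) = (2*4*(1 + w))*(R + 0) = (8 + 8*w)*R = R*(8 + 8*w))
(√(429 + Z(-20, -5)))² = (√(429 + 8*(-20)*(1 - 5)))² = (√(429 + 8*(-20)*(-4)))² = (√(429 + 640))² = (√1069)² = 1069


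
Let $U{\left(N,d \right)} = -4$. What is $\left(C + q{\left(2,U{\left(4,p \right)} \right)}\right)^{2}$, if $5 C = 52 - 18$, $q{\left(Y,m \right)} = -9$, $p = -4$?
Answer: $\frac{121}{25} \approx 4.84$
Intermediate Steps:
$C = \frac{34}{5}$ ($C = \frac{52 - 18}{5} = \frac{1}{5} \cdot 34 = \frac{34}{5} \approx 6.8$)
$\left(C + q{\left(2,U{\left(4,p \right)} \right)}\right)^{2} = \left(\frac{34}{5} - 9\right)^{2} = \left(- \frac{11}{5}\right)^{2} = \frac{121}{25}$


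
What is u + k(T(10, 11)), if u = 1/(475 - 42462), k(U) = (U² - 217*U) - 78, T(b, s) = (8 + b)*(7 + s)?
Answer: 1452330329/41987 ≈ 34590.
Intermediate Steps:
T(b, s) = (7 + s)*(8 + b)
k(U) = -78 + U² - 217*U
u = -1/41987 (u = 1/(-41987) = -1/41987 ≈ -2.3817e-5)
u + k(T(10, 11)) = -1/41987 + (-78 + (56 + 7*10 + 8*11 + 10*11)² - 217*(56 + 7*10 + 8*11 + 10*11)) = -1/41987 + (-78 + (56 + 70 + 88 + 110)² - 217*(56 + 70 + 88 + 110)) = -1/41987 + (-78 + 324² - 217*324) = -1/41987 + (-78 + 104976 - 70308) = -1/41987 + 34590 = 1452330329/41987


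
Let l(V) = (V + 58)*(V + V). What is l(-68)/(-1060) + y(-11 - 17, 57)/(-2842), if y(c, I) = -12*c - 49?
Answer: -29781/21518 ≈ -1.3840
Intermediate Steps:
y(c, I) = -49 - 12*c
l(V) = 2*V*(58 + V) (l(V) = (58 + V)*(2*V) = 2*V*(58 + V))
l(-68)/(-1060) + y(-11 - 17, 57)/(-2842) = (2*(-68)*(58 - 68))/(-1060) + (-49 - 12*(-11 - 17))/(-2842) = (2*(-68)*(-10))*(-1/1060) + (-49 - 12*(-28))*(-1/2842) = 1360*(-1/1060) + (-49 + 336)*(-1/2842) = -68/53 + 287*(-1/2842) = -68/53 - 41/406 = -29781/21518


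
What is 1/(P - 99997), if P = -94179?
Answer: -1/194176 ≈ -5.1500e-6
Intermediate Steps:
1/(P - 99997) = 1/(-94179 - 99997) = 1/(-194176) = -1/194176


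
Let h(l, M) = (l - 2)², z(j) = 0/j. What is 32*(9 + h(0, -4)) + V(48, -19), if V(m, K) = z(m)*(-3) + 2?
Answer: 418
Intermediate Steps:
z(j) = 0
h(l, M) = (-2 + l)²
V(m, K) = 2 (V(m, K) = 0*(-3) + 2 = 0 + 2 = 2)
32*(9 + h(0, -4)) + V(48, -19) = 32*(9 + (-2 + 0)²) + 2 = 32*(9 + (-2)²) + 2 = 32*(9 + 4) + 2 = 32*13 + 2 = 416 + 2 = 418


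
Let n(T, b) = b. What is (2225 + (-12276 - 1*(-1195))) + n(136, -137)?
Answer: -8993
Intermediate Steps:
(2225 + (-12276 - 1*(-1195))) + n(136, -137) = (2225 + (-12276 - 1*(-1195))) - 137 = (2225 + (-12276 + 1195)) - 137 = (2225 - 11081) - 137 = -8856 - 137 = -8993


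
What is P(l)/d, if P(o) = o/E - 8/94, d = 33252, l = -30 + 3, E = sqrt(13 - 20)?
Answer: -1/390711 + 9*I*sqrt(7)/77588 ≈ -2.5594e-6 + 0.0003069*I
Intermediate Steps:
E = I*sqrt(7) (E = sqrt(-7) = I*sqrt(7) ≈ 2.6458*I)
l = -27
P(o) = -4/47 - I*o*sqrt(7)/7 (P(o) = o/((I*sqrt(7))) - 8/94 = o*(-I*sqrt(7)/7) - 8*1/94 = -I*o*sqrt(7)/7 - 4/47 = -4/47 - I*o*sqrt(7)/7)
P(l)/d = (-4/47 - 1/7*I*(-27)*sqrt(7))/33252 = (-4/47 + 27*I*sqrt(7)/7)*(1/33252) = -1/390711 + 9*I*sqrt(7)/77588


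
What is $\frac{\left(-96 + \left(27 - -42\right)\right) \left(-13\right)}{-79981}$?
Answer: $- \frac{351}{79981} \approx -0.0043885$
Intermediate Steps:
$\frac{\left(-96 + \left(27 - -42\right)\right) \left(-13\right)}{-79981} = \left(-96 + \left(27 + 42\right)\right) \left(-13\right) \left(- \frac{1}{79981}\right) = \left(-96 + 69\right) \left(-13\right) \left(- \frac{1}{79981}\right) = \left(-27\right) \left(-13\right) \left(- \frac{1}{79981}\right) = 351 \left(- \frac{1}{79981}\right) = - \frac{351}{79981}$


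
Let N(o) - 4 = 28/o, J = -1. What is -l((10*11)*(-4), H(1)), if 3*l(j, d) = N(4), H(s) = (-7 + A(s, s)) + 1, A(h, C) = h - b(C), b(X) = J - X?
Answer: -11/3 ≈ -3.6667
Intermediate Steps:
b(X) = -1 - X
A(h, C) = 1 + C + h (A(h, C) = h - (-1 - C) = h + (1 + C) = 1 + C + h)
H(s) = -5 + 2*s (H(s) = (-7 + (1 + s + s)) + 1 = (-7 + (1 + 2*s)) + 1 = (-6 + 2*s) + 1 = -5 + 2*s)
N(o) = 4 + 28/o
l(j, d) = 11/3 (l(j, d) = (4 + 28/4)/3 = (4 + 28*(¼))/3 = (4 + 7)/3 = (⅓)*11 = 11/3)
-l((10*11)*(-4), H(1)) = -1*11/3 = -11/3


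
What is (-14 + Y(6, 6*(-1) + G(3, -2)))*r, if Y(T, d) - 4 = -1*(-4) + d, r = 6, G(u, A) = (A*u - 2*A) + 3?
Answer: -66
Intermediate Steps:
G(u, A) = 3 - 2*A + A*u (G(u, A) = (-2*A + A*u) + 3 = 3 - 2*A + A*u)
Y(T, d) = 8 + d (Y(T, d) = 4 + (-1*(-4) + d) = 4 + (4 + d) = 8 + d)
(-14 + Y(6, 6*(-1) + G(3, -2)))*r = (-14 + (8 + (6*(-1) + (3 - 2*(-2) - 2*3))))*6 = (-14 + (8 + (-6 + (3 + 4 - 6))))*6 = (-14 + (8 + (-6 + 1)))*6 = (-14 + (8 - 5))*6 = (-14 + 3)*6 = -11*6 = -66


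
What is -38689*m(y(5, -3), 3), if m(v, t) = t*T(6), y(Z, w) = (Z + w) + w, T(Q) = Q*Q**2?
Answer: -25070472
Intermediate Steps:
T(Q) = Q**3
y(Z, w) = Z + 2*w
m(v, t) = 216*t (m(v, t) = t*6**3 = t*216 = 216*t)
-38689*m(y(5, -3), 3) = -8356824*3 = -38689*648 = -25070472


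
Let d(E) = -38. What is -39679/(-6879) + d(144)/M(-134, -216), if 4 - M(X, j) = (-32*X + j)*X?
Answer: 3608444051/625590018 ≈ 5.7681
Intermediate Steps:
M(X, j) = 4 - X*(j - 32*X) (M(X, j) = 4 - (-32*X + j)*X = 4 - (j - 32*X)*X = 4 - X*(j - 32*X))
-39679/(-6879) + d(144)/M(-134, -216) = -39679/(-6879) - 38/(4 + 32*(-134)² - 1*(-134)*(-216)) = -39679*(-1/6879) - 38/(4 + 32*17956 - 28944) = 39679/6879 - 38/(4 + 574592 - 28944) = 39679/6879 - 38/545652 = 39679/6879 - 38*1/545652 = 39679/6879 - 19/272826 = 3608444051/625590018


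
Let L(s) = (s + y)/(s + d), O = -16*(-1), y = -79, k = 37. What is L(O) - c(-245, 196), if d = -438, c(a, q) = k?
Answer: -15551/422 ≈ -36.851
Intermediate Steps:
c(a, q) = 37
O = 16
L(s) = (-79 + s)/(-438 + s) (L(s) = (s - 79)/(s - 438) = (-79 + s)/(-438 + s))
L(O) - c(-245, 196) = (-79 + 16)/(-438 + 16) - 1*37 = -63/(-422) - 37 = -1/422*(-63) - 37 = 63/422 - 37 = -15551/422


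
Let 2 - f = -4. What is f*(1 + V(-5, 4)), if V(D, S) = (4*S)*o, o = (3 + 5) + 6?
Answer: 1350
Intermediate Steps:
f = 6 (f = 2 - 1*(-4) = 2 + 4 = 6)
o = 14 (o = 8 + 6 = 14)
V(D, S) = 56*S (V(D, S) = (4*S)*14 = 56*S)
f*(1 + V(-5, 4)) = 6*(1 + 56*4) = 6*(1 + 224) = 6*225 = 1350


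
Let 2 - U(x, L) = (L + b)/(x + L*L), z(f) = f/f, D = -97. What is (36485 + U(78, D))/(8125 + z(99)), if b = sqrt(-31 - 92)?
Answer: 10180949/2267393 - I*sqrt(123)/77091362 ≈ 4.4902 - 1.4386e-7*I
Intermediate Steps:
b = I*sqrt(123) (b = sqrt(-123) = I*sqrt(123) ≈ 11.091*I)
z(f) = 1
U(x, L) = 2 - (L + I*sqrt(123))/(x + L**2) (U(x, L) = 2 - (L + I*sqrt(123))/(x + L*L) = 2 - (L + I*sqrt(123))/(x + L**2))
(36485 + U(78, D))/(8125 + z(99)) = (36485 + (-1*(-97) + 2*78 + 2*(-97)**2 - I*sqrt(123))/(78 + (-97)**2))/(8125 + 1) = (36485 + (97 + 156 + 2*9409 - I*sqrt(123))/(78 + 9409))/8126 = (36485 + (97 + 156 + 18818 - I*sqrt(123))/9487)*(1/8126) = (36485 + (19071 - I*sqrt(123))/9487)*(1/8126) = (36485 + (19071/9487 - I*sqrt(123)/9487))*(1/8126) = (346152266/9487 - I*sqrt(123)/9487)*(1/8126) = 10180949/2267393 - I*sqrt(123)/77091362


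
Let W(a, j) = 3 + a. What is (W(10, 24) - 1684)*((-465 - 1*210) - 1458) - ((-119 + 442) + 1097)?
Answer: 3562823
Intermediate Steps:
(W(10, 24) - 1684)*((-465 - 1*210) - 1458) - ((-119 + 442) + 1097) = ((3 + 10) - 1684)*((-465 - 1*210) - 1458) - ((-119 + 442) + 1097) = (13 - 1684)*((-465 - 210) - 1458) - (323 + 1097) = -1671*(-675 - 1458) - 1*1420 = -1671*(-2133) - 1420 = 3564243 - 1420 = 3562823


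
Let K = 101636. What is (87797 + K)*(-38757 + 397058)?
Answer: 67874033333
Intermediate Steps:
(87797 + K)*(-38757 + 397058) = (87797 + 101636)*(-38757 + 397058) = 189433*358301 = 67874033333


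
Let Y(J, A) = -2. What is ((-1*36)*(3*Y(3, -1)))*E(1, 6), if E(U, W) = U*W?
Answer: 1296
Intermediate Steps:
((-1*36)*(3*Y(3, -1)))*E(1, 6) = ((-1*36)*(3*(-2)))*(1*6) = -36*(-6)*6 = 216*6 = 1296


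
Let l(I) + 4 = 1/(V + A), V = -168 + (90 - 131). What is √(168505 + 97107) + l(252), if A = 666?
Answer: -1827/457 + 2*√66403 ≈ 511.38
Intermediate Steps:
V = -209 (V = -168 - 41 = -209)
l(I) = -1827/457 (l(I) = -4 + 1/(-209 + 666) = -4 + 1/457 = -1827/457)
√(168505 + 97107) + l(252) = √(168505 + 97107) - 1827/457 = √265612 - 1827/457 = 2*√66403 - 1827/457 = -1827/457 + 2*√66403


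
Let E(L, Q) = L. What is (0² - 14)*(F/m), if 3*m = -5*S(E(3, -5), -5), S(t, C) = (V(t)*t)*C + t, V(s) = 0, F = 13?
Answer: 182/5 ≈ 36.400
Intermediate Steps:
S(t, C) = t (S(t, C) = (0*t)*C + t = 0*C + t = 0 + t = t)
m = -5 (m = (-5*3)/3 = (⅓)*(-15) = -5)
(0² - 14)*(F/m) = (0² - 14)*(13/(-5)) = (0 - 14)*(13*(-⅕)) = -14*(-13/5) = 182/5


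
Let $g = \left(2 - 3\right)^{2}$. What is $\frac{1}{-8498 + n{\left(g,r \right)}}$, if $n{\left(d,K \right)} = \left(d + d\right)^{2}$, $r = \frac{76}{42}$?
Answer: $- \frac{1}{8494} \approx -0.00011773$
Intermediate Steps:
$g = 1$ ($g = \left(-1\right)^{2} = 1$)
$r = \frac{38}{21}$ ($r = 76 \cdot \frac{1}{42} = \frac{38}{21} \approx 1.8095$)
$n{\left(d,K \right)} = 4 d^{2}$ ($n{\left(d,K \right)} = \left(2 d\right)^{2} = 4 d^{2}$)
$\frac{1}{-8498 + n{\left(g,r \right)}} = \frac{1}{-8498 + 4 \cdot 1^{2}} = \frac{1}{-8498 + 4 \cdot 1} = \frac{1}{-8498 + 4} = \frac{1}{-8494} = - \frac{1}{8494}$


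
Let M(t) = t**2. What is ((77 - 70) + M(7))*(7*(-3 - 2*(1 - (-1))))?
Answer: -2744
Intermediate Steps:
((77 - 70) + M(7))*(7*(-3 - 2*(1 - (-1)))) = ((77 - 70) + 7**2)*(7*(-3 - 2*(1 - (-1)))) = (7 + 49)*(7*(-3 - 2*(1 - 1*(-1)))) = 56*(7*(-3 - 2*(1 + 1))) = 56*(7*(-3 - 2*2)) = 56*(7*(-3 - 4)) = 56*(7*(-7)) = 56*(-49) = -2744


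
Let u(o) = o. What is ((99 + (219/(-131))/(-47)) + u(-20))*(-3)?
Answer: -1459866/6157 ≈ -237.11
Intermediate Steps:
((99 + (219/(-131))/(-47)) + u(-20))*(-3) = ((99 + (219/(-131))/(-47)) - 20)*(-3) = ((99 + (219*(-1/131))*(-1/47)) - 20)*(-3) = ((99 - 219/131*(-1/47)) - 20)*(-3) = ((99 + 219/6157) - 20)*(-3) = (609762/6157 - 20)*(-3) = (486622/6157)*(-3) = -1459866/6157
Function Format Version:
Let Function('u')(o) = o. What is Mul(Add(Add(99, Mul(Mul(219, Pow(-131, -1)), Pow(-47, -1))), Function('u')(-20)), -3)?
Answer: Rational(-1459866, 6157) ≈ -237.11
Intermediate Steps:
Mul(Add(Add(99, Mul(Mul(219, Pow(-131, -1)), Pow(-47, -1))), Function('u')(-20)), -3) = Mul(Add(Add(99, Mul(Mul(219, Pow(-131, -1)), Pow(-47, -1))), -20), -3) = Mul(Add(Add(99, Mul(Mul(219, Rational(-1, 131)), Rational(-1, 47))), -20), -3) = Mul(Add(Add(99, Mul(Rational(-219, 131), Rational(-1, 47))), -20), -3) = Mul(Add(Add(99, Rational(219, 6157)), -20), -3) = Mul(Add(Rational(609762, 6157), -20), -3) = Mul(Rational(486622, 6157), -3) = Rational(-1459866, 6157)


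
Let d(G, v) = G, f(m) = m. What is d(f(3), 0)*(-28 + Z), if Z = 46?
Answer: 54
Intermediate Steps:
d(f(3), 0)*(-28 + Z) = 3*(-28 + 46) = 3*18 = 54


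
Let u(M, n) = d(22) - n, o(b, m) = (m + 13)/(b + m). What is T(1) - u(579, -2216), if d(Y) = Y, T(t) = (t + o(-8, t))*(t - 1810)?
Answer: -429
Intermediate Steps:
o(b, m) = (13 + m)/(b + m)
T(t) = (-1810 + t)*(t + (13 + t)/(-8 + t)) (T(t) = (t + (13 + t)/(-8 + t))*(t - 1810) = (t + (13 + t)/(-8 + t))*(-1810 + t) = (-1810 + t)*(t + (13 + t)/(-8 + t)))
u(M, n) = 22 - n
T(1) - u(579, -2216) = (-23530 + 1³ - 1817*1² + 12683*1)/(-8 + 1) - (22 - 1*(-2216)) = (-23530 + 1 - 1817*1 + 12683)/(-7) - (22 + 2216) = -(-23530 + 1 - 1817 + 12683)/7 - 1*2238 = -⅐*(-12663) - 2238 = 1809 - 2238 = -429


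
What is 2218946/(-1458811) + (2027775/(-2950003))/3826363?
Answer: -25046982406143195719/16466741027280653179 ≈ -1.5211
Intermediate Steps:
2218946/(-1458811) + (2027775/(-2950003))/3826363 = 2218946*(-1/1458811) + (2027775*(-1/2950003))*(1/3826363) = -2218946/1458811 - 2027775/2950003*1/3826363 = -2218946/1458811 - 2027775/11287782329089 = -25046982406143195719/16466741027280653179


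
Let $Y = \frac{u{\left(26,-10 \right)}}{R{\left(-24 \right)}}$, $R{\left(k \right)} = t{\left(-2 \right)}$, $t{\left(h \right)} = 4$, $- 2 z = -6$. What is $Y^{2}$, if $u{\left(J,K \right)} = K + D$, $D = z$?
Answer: $\frac{49}{16} \approx 3.0625$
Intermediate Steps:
$z = 3$ ($z = \left(- \frac{1}{2}\right) \left(-6\right) = 3$)
$D = 3$
$u{\left(J,K \right)} = 3 + K$ ($u{\left(J,K \right)} = K + 3 = 3 + K$)
$R{\left(k \right)} = 4$
$Y = - \frac{7}{4}$ ($Y = \frac{3 - 10}{4} = \left(-7\right) \frac{1}{4} = - \frac{7}{4} \approx -1.75$)
$Y^{2} = \left(- \frac{7}{4}\right)^{2} = \frac{49}{16}$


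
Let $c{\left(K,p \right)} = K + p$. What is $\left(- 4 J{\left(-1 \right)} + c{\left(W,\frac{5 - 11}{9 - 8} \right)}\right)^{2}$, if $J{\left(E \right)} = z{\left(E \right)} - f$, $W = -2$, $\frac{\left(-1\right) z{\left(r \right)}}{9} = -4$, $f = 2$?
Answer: $20736$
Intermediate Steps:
$z{\left(r \right)} = 36$ ($z{\left(r \right)} = \left(-9\right) \left(-4\right) = 36$)
$J{\left(E \right)} = 34$ ($J{\left(E \right)} = 36 - 2 = 34$)
$\left(- 4 J{\left(-1 \right)} + c{\left(W,\frac{5 - 11}{9 - 8} \right)}\right)^{2} = \left(\left(-4\right) 34 + \left(-2 + \frac{5 - 11}{9 - 8}\right)\right)^{2} = \left(-136 - \left(2 + \frac{6}{1}\right)\right)^{2} = \left(-136 - 8\right)^{2} = \left(-144\right)^{2} = 20736$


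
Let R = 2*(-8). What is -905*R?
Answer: 14480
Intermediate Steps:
R = -16
-905*R = -905*(-16) = 14480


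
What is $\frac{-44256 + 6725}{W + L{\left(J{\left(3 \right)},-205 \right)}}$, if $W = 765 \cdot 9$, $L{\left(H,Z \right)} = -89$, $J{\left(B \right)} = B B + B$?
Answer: $- \frac{37531}{6796} \approx -5.5225$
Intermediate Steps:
$J{\left(B \right)} = B + B^{2}$ ($J{\left(B \right)} = B^{2} + B = B + B^{2}$)
$W = 6885$
$\frac{-44256 + 6725}{W + L{\left(J{\left(3 \right)},-205 \right)}} = \frac{-44256 + 6725}{6885 - 89} = - \frac{37531}{6796}$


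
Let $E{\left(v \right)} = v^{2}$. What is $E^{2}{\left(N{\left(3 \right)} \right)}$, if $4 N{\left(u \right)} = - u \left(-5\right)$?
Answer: $\frac{50625}{256} \approx 197.75$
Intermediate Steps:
$N{\left(u \right)} = \frac{5 u}{4}$ ($N{\left(u \right)} = \frac{- u \left(-5\right)}{4} = \frac{5 u}{4}$)
$E^{2}{\left(N{\left(3 \right)} \right)} = \left(\left(\frac{5}{4} \cdot 3\right)^{2}\right)^{2} = \left(\left(\frac{15}{4}\right)^{2}\right)^{2} = \left(\frac{225}{16}\right)^{2} = \frac{50625}{256}$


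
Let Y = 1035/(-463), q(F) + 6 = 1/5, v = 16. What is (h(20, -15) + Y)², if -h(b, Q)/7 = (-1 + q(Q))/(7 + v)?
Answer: 77986561/2835030025 ≈ 0.027508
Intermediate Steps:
q(F) = -29/5 (q(F) = -6 + 1/5 = -6 + ⅕ = -29/5)
h(b, Q) = 238/115 (h(b, Q) = -7*(-1 - 29/5)/(7 + 16) = -(-238)/(5*23) = -7*(-34/115) = 238/115)
Y = -1035/463 (Y = 1035*(-1/463) = -1035/463 ≈ -2.2354)
(h(20, -15) + Y)² = (238/115 - 1035/463)² = (-8831/53245)² = 77986561/2835030025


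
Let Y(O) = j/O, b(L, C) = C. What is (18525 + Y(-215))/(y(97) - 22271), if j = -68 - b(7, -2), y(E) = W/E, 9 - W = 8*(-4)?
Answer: -128781759/154817630 ≈ -0.83183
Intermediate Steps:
W = 41 (W = 9 - 8*(-4) = 9 - 1*(-32) = 9 + 32 = 41)
y(E) = 41/E
j = -66 (j = -68 - 1*(-2) = -68 + 2 = -66)
Y(O) = -66/O
(18525 + Y(-215))/(y(97) - 22271) = (18525 - 66/(-215))/(41/97 - 22271) = (18525 - 66*(-1/215))/(41*(1/97) - 22271) = (18525 + 66/215)/(41/97 - 22271) = 3982941/(215*(-2160246/97)) = (3982941/215)*(-97/2160246) = -128781759/154817630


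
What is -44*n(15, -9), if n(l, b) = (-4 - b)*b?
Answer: 1980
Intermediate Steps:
n(l, b) = b*(-4 - b)
-44*n(15, -9) = -(-44)*(-9)*(4 - 9) = -(-44)*(-9)*(-5) = -44*(-45) = 1980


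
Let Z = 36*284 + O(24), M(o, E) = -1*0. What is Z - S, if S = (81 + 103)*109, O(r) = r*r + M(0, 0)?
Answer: -9256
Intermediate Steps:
M(o, E) = 0
O(r) = r² (O(r) = r*r + 0 = r² + 0 = r²)
Z = 10800 (Z = 36*284 + 24² = 10224 + 576 = 10800)
S = 20056 (S = 184*109 = 20056)
Z - S = 10800 - 1*20056 = 10800 - 20056 = -9256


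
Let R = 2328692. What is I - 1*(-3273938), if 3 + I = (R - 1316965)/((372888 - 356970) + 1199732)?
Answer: 3979960094477/1215650 ≈ 3.2739e+6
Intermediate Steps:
I = -2635223/1215650 (I = -3 + (2328692 - 1316965)/((372888 - 356970) + 1199732) = -3 + 1011727/(15918 + 1199732) = -3 + 1011727/1215650 = -2635223/1215650 ≈ -2.1677)
I - 1*(-3273938) = -2635223/1215650 - 1*(-3273938) = -2635223/1215650 + 3273938 = 3979960094477/1215650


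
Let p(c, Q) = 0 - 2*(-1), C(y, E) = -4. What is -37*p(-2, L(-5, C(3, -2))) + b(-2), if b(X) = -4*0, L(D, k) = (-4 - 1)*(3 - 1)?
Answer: -74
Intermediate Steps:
L(D, k) = -10 (L(D, k) = -5*2 = -10)
b(X) = 0
p(c, Q) = 2 (p(c, Q) = 0 + 2 = 2)
-37*p(-2, L(-5, C(3, -2))) + b(-2) = -37*2 + 0 = -74 + 0 = -74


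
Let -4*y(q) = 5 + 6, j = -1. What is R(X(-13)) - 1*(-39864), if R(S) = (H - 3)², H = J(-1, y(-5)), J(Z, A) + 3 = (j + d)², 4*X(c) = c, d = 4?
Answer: 39873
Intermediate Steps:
X(c) = c/4
y(q) = -11/4 (y(q) = -(5 + 6)/4 = -¼*11 = -11/4)
J(Z, A) = 6 (J(Z, A) = -3 + (-1 + 4)² = -3 + 3² = -3 + 9 = 6)
H = 6
R(S) = 9 (R(S) = (6 - 3)² = 3² = 9)
R(X(-13)) - 1*(-39864) = 9 - 1*(-39864) = 9 + 39864 = 39873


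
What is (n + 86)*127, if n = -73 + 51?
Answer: 8128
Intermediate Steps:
n = -22
(n + 86)*127 = (-22 + 86)*127 = 64*127 = 8128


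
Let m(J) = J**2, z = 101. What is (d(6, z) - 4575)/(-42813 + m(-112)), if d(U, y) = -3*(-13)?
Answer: 4536/30269 ≈ 0.14986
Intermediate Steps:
d(U, y) = 39
(d(6, z) - 4575)/(-42813 + m(-112)) = (39 - 4575)/(-42813 + (-112)**2) = -4536/(-42813 + 12544) = -4536/(-30269) = -4536*(-1/30269) = 4536/30269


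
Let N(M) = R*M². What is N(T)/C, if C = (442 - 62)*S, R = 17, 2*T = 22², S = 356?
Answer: 248897/33820 ≈ 7.3595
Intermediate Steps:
T = 242 (T = (½)*22² = (½)*484 = 242)
N(M) = 17*M²
C = 135280 (C = (442 - 62)*356 = 380*356 = 135280)
N(T)/C = (17*242²)/135280 = (17*58564)*(1/135280) = 995588*(1/135280) = 248897/33820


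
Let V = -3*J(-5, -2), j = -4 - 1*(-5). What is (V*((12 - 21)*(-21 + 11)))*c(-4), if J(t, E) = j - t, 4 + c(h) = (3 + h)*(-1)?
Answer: 4860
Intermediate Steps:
j = 1 (j = -4 + 5 = 1)
c(h) = -7 - h (c(h) = -4 + (3 + h)*(-1) = -4 + (-3 - h) = -7 - h)
J(t, E) = 1 - t
V = -18 (V = -3*(1 - 1*(-5)) = -3*(1 + 5) = -3*6 = -18)
(V*((12 - 21)*(-21 + 11)))*c(-4) = (-18*(12 - 21)*(-21 + 11))*(-7 - 1*(-4)) = (-(-162)*(-10))*(-7 + 4) = -18*90*(-3) = -1620*(-3) = 4860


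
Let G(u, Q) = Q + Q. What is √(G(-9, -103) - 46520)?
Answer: I*√46726 ≈ 216.16*I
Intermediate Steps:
G(u, Q) = 2*Q
√(G(-9, -103) - 46520) = √(2*(-103) - 46520) = √(-206 - 46520) = √(-46726) = I*√46726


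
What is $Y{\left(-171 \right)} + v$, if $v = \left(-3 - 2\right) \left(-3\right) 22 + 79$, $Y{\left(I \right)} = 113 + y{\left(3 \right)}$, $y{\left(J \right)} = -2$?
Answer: $520$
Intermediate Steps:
$Y{\left(I \right)} = 111$ ($Y{\left(I \right)} = 113 - 2 = 111$)
$v = 409$ ($v = \left(-5\right) \left(-3\right) 22 + 79 = 15 \cdot 22 + 79 = 330 + 79 = 409$)
$Y{\left(-171 \right)} + v = 111 + 409 = 520$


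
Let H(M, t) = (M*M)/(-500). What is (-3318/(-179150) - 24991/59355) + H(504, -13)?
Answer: -2703206089552/5316724125 ≈ -508.43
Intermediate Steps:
H(M, t) = -M²/500 (H(M, t) = M²*(-1/500) = -M²/500)
(-3318/(-179150) - 24991/59355) + H(504, -13) = (-3318/(-179150) - 24991/59355) - 1/500*504² = (-3318*(-1/179150) - 24991*1/59355) - 1/500*254016 = (1659/89575 - 24991/59355) - 63504/125 = -428019776/1063344825 - 63504/125 = -2703206089552/5316724125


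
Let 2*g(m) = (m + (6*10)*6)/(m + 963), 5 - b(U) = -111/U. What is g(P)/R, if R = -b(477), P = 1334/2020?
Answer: -57918453/1619566208 ≈ -0.035762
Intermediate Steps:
b(U) = 5 + 111/U (b(U) = 5 - (-111)/U = 5 + 111/U)
P = 667/1010 (P = 1334*(1/2020) = 667/1010 ≈ 0.66040)
R = -832/159 (R = -(5 + 111/477) = -(5 + 111*(1/477)) = -(5 + 37/159) = -1*832/159 = -832/159 ≈ -5.2327)
g(m) = (360 + m)/(2*(963 + m)) (g(m) = ((m + (6*10)*6)/(m + 963))/2 = ((m + 60*6)/(963 + m))/2 = ((m + 360)/(963 + m))/2 = ((360 + m)/(963 + m))/2 = (360 + m)/(2*(963 + m)))
g(P)/R = ((360 + 667/1010)/(2*(963 + 667/1010)))/(-832/159) = ((½)*(364267/1010)/(973297/1010))*(-159/832) = ((½)*(1010/973297)*(364267/1010))*(-159/832) = (364267/1946594)*(-159/832) = -57918453/1619566208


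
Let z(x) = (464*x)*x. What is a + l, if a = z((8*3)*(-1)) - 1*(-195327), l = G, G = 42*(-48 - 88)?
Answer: 456879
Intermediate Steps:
G = -5712 (G = 42*(-136) = -5712)
z(x) = 464*x**2
l = -5712
a = 462591 (a = 464*((8*3)*(-1))**2 - 1*(-195327) = 464*(24*(-1))**2 + 195327 = 464*(-24)**2 + 195327 = 464*576 + 195327 = 267264 + 195327 = 462591)
a + l = 462591 - 5712 = 456879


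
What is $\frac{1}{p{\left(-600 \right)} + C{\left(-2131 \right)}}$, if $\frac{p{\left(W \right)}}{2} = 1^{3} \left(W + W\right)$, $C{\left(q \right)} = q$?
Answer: $- \frac{1}{4531} \approx -0.0002207$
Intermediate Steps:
$p{\left(W \right)} = 4 W$ ($p{\left(W \right)} = 2 \cdot 1^{3} \left(W + W\right) = 2 \cdot 1 \cdot 2 W = 2 \cdot 2 W = 4 W$)
$\frac{1}{p{\left(-600 \right)} + C{\left(-2131 \right)}} = \frac{1}{4 \left(-600\right) - 2131} = \frac{1}{-2400 - 2131} = \frac{1}{-4531} = - \frac{1}{4531}$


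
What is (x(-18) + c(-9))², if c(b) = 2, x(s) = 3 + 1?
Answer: 36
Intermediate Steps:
x(s) = 4
(x(-18) + c(-9))² = (4 + 2)² = 6² = 36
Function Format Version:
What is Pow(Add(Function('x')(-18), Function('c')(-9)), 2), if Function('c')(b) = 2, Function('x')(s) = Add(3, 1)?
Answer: 36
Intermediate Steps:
Function('x')(s) = 4
Pow(Add(Function('x')(-18), Function('c')(-9)), 2) = Pow(Add(4, 2), 2) = Pow(6, 2) = 36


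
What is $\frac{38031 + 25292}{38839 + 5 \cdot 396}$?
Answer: $\frac{63323}{40819} \approx 1.5513$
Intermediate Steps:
$\frac{38031 + 25292}{38839 + 5 \cdot 396} = \frac{63323}{38839 + 1980} = \frac{63323}{40819}$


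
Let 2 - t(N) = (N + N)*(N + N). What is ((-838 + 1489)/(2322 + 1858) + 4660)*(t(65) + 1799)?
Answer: -294120230649/4180 ≈ -7.0364e+7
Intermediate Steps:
t(N) = 2 - 4*N² (t(N) = 2 - (N + N)*(N + N) = 2 - 2*N*2*N = 2 - 4*N²)
((-838 + 1489)/(2322 + 1858) + 4660)*(t(65) + 1799) = ((-838 + 1489)/(2322 + 1858) + 4660)*((2 - 4*65²) + 1799) = (651/4180 + 4660)*((2 - 4*4225) + 1799) = (651*(1/4180) + 4660)*((2 - 16900) + 1799) = (651/4180 + 4660)*(-16898 + 1799) = (19479451/4180)*(-15099) = -294120230649/4180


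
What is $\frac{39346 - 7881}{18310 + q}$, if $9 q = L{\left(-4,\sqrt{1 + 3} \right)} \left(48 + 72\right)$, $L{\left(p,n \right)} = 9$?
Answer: $\frac{6293}{3686} \approx 1.7073$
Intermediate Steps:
$q = 120$ ($q = \frac{9 \left(48 + 72\right)}{9} = \frac{9 \cdot 120}{9} = \frac{1}{9} \cdot 1080 = 120$)
$\frac{39346 - 7881}{18310 + q} = \frac{39346 - 7881}{18310 + 120} = \frac{31465}{18430} = 31465 \cdot \frac{1}{18430} = \frac{6293}{3686}$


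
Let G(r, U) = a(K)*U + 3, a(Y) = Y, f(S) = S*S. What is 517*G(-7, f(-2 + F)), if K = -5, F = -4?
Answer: -91509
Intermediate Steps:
f(S) = S**2
G(r, U) = 3 - 5*U (G(r, U) = -5*U + 3 = 3 - 5*U)
517*G(-7, f(-2 + F)) = 517*(3 - 5*(-2 - 4)**2) = 517*(3 - 5*(-6)**2) = 517*(3 - 5*36) = 517*(3 - 180) = 517*(-177) = -91509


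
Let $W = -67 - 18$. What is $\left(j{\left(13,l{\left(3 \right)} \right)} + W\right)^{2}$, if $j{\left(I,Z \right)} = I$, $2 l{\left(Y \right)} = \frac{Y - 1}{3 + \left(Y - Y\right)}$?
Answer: $5184$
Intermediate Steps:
$l{\left(Y \right)} = - \frac{1}{6} + \frac{Y}{6}$ ($l{\left(Y \right)} = \frac{\left(Y - 1\right) \frac{1}{3 + \left(Y - Y\right)}}{2} = \frac{\left(-1 + Y\right) \frac{1}{3 + 0}}{2} = \frac{\left(-1 + Y\right) \frac{1}{3}}{2} = \frac{- \frac{1}{3} + \frac{Y}{3}}{2} = - \frac{1}{6} + \frac{Y}{6}$)
$W = -85$
$\left(j{\left(13,l{\left(3 \right)} \right)} + W\right)^{2} = \left(13 - 85\right)^{2} = \left(-72\right)^{2} = 5184$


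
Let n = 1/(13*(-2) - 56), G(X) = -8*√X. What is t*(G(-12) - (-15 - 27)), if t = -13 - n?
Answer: -22365/41 + 8520*I*√3/41 ≈ -545.49 + 359.93*I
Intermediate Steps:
n = -1/82 (n = 1/(-26 - 56) = 1/(-82) = -1/82 ≈ -0.012195)
t = -1065/82 (t = -13 - 1*(-1/82) = -13 + 1/82 = -1065/82 ≈ -12.988)
t*(G(-12) - (-15 - 27)) = -1065*(-16*I*√3 - (-15 - 27))/82 = -1065*(-16*I*√3 - 1*(-42))/82 = -1065*(-16*I*√3 + 42)/82 = -1065*(42 - 16*I*√3)/82 = -22365/41 + 8520*I*√3/41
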